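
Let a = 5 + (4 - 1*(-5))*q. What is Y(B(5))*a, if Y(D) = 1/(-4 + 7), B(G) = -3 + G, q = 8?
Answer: 77/3 ≈ 25.667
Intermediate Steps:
Y(D) = 1/3
a = 77 (a = 5 + (4 - 1*(-5))*8 = 5 + (4 + 5)*8 = 5 + 9*8 = 5 + 72 = 77)
Y(B(5))*a = (1/3)*77 = 77/3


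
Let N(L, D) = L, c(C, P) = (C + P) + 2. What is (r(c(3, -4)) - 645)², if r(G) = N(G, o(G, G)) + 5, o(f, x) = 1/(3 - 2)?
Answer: 408321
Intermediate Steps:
c(C, P) = 2 + C + P
o(f, x) = 1 (o(f, x) = 1/1 = 1)
r(G) = 5 + G (r(G) = G + 5 = 5 + G)
(r(c(3, -4)) - 645)² = ((5 + (2 + 3 - 4)) - 645)² = ((5 + 1) - 645)² = (6 - 645)² = (-639)² = 408321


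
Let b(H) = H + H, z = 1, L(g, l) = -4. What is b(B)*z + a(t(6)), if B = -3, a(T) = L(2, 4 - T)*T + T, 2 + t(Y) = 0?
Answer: 0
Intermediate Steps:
t(Y) = -2 (t(Y) = -2 + 0 = -2)
a(T) = -3*T (a(T) = -4*T + T = -3*T)
b(H) = 2*H
b(B)*z + a(t(6)) = (2*(-3))*1 - 3*(-2) = -6*1 + 6 = -6 + 6 = 0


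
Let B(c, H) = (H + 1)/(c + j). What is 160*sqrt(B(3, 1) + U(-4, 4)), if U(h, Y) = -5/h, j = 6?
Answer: 80*sqrt(53)/3 ≈ 194.14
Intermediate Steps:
B(c, H) = (1 + H)/(6 + c) (B(c, H) = (H + 1)/(c + 6) = (1 + H)/(6 + c))
160*sqrt(B(3, 1) + U(-4, 4)) = 160*sqrt((1 + 1)/(6 + 3) - 5/(-4)) = 160*sqrt(2/9 - 5*(-1/4)) = 160*sqrt((1/9)*2 + 5/4) = 160*sqrt(2/9 + 5/4) = 160*sqrt(53/36) = 160*(sqrt(53)/6) = 80*sqrt(53)/3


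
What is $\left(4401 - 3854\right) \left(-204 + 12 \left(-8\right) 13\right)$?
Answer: $-794244$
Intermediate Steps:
$\left(4401 - 3854\right) \left(-204 + 12 \left(-8\right) 13\right) = 547 \left(-204 - 1248\right) = 547 \left(-1452\right) = -794244$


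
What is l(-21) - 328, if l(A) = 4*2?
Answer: -320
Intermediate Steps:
l(A) = 8
l(-21) - 328 = 8 - 328 = -320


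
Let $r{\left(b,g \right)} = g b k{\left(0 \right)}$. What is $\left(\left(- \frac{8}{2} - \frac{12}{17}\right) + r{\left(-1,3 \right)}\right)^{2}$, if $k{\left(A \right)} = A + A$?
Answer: $\frac{6400}{289} \approx 22.145$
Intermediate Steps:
$k{\left(A \right)} = 2 A$
$r{\left(b,g \right)} = 0$ ($r{\left(b,g \right)} = g b 2 \cdot 0 = b g 0 = 0$)
$\left(\left(- \frac{8}{2} - \frac{12}{17}\right) + r{\left(-1,3 \right)}\right)^{2} = \left(\left(- \frac{8}{2} - \frac{12}{17}\right) + 0\right)^{2} = \left(\left(\left(-8\right) \frac{1}{2} - \frac{12}{17}\right) + 0\right)^{2} = \left(\left(-4 - \frac{12}{17}\right) + 0\right)^{2} = \left(- \frac{80}{17} + 0\right)^{2} = \left(- \frac{80}{17}\right)^{2} = \frac{6400}{289}$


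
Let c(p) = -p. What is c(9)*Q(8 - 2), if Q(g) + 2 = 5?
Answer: -27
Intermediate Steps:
Q(g) = 3 (Q(g) = -2 + 5 = 3)
c(9)*Q(8 - 2) = -1*9*3 = -9*3 = -27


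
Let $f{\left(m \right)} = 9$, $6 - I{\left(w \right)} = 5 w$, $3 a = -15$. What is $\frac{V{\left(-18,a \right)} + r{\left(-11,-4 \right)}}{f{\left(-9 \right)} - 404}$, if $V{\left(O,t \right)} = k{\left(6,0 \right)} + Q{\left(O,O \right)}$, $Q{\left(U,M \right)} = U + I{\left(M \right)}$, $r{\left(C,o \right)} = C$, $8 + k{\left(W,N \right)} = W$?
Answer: $- \frac{13}{79} \approx -0.16456$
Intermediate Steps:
$a = -5$ ($a = \frac{1}{3} \left(-15\right) = -5$)
$I{\left(w \right)} = 6 - 5 w$
$k{\left(W,N \right)} = -8 + W$
$Q{\left(U,M \right)} = 6 + U - 5 M$ ($Q{\left(U,M \right)} = U - \left(-6 + 5 M\right) = 6 + U - 5 M$)
$V{\left(O,t \right)} = 4 - 4 O$ ($V{\left(O,t \right)} = \left(-8 + 6\right) + \left(6 + O - 5 O\right) = -2 - \left(-6 + 4 O\right) = 4 - 4 O$)
$\frac{V{\left(-18,a \right)} + r{\left(-11,-4 \right)}}{f{\left(-9 \right)} - 404} = \frac{\left(4 - -72\right) - 11}{9 - 404} = \frac{\left(4 + 72\right) - 11}{-395} = \left(76 - 11\right) \left(- \frac{1}{395}\right) = 65 \left(- \frac{1}{395}\right) = - \frac{13}{79}$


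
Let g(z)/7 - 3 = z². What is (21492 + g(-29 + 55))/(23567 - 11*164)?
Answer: 26245/21763 ≈ 1.2059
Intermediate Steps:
g(z) = 21 + 7*z²
(21492 + g(-29 + 55))/(23567 - 11*164) = (21492 + (21 + 7*(-29 + 55)²))/(23567 - 11*164) = (21492 + (21 + 7*26²))/(23567 - 1804) = (21492 + (21 + 7*676))/21763 = (21492 + (21 + 4732))*(1/21763) = (21492 + 4753)*(1/21763) = 26245*(1/21763) = 26245/21763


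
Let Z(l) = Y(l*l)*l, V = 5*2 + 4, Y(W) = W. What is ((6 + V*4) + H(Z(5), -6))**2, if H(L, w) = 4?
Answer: 4356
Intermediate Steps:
V = 14 (V = 10 + 4 = 14)
Z(l) = l**3 (Z(l) = (l*l)*l = l**2*l = l**3)
((6 + V*4) + H(Z(5), -6))**2 = ((6 + 14*4) + 4)**2 = ((6 + 56) + 4)**2 = (62 + 4)**2 = 66**2 = 4356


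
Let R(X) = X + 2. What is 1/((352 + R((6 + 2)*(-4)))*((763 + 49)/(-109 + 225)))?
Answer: 1/2254 ≈ 0.00044366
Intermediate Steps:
R(X) = 2 + X
1/((352 + R((6 + 2)*(-4)))*((763 + 49)/(-109 + 225))) = 1/((352 + (2 + (6 + 2)*(-4)))*((763 + 49)/(-109 + 225))) = 1/((352 + (2 + 8*(-4)))*(812/116)) = 1/((352 + (2 - 32))*(812*(1/116))) = 1/((352 - 30)*7) = 1/(322*7) = 1/2254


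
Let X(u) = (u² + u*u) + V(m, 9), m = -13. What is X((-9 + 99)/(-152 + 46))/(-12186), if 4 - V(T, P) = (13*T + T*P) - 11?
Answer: -849559/34230474 ≈ -0.024819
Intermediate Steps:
V(T, P) = 15 - 13*T - P*T (V(T, P) = 4 - ((13*T + T*P) - 11) = 4 - ((13*T + P*T) - 11) = 4 - (-11 + 13*T + P*T) = 4 + (11 - 13*T - P*T) = 15 - 13*T - P*T)
X(u) = 301 + 2*u² (X(u) = (u² + u*u) + (15 - 13*(-13) - 1*9*(-13)) = (u² + u²) + (15 + 169 + 117) = 2*u² + 301 = 301 + 2*u²)
X((-9 + 99)/(-152 + 46))/(-12186) = (301 + 2*((-9 + 99)/(-152 + 46))²)/(-12186) = (301 + 2*(90/(-106))²)*(-1/12186) = (301 + 2*(90*(-1/106))²)*(-1/12186) = (301 + 2*(-45/53)²)*(-1/12186) = (301 + 2*(2025/2809))*(-1/12186) = (301 + 4050/2809)*(-1/12186) = (849559/2809)*(-1/12186) = -849559/34230474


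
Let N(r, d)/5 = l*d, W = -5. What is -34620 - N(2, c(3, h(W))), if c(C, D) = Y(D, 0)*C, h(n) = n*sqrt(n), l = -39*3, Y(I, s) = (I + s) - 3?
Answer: -39885 - 8775*I*sqrt(5) ≈ -39885.0 - 19622.0*I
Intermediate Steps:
Y(I, s) = -3 + I + s
l = -117
h(n) = n**(3/2)
c(C, D) = C*(-3 + D) (c(C, D) = (-3 + D + 0)*C = (-3 + D)*C = C*(-3 + D))
N(r, d) = -585*d (N(r, d) = 5*(-117*d) = -585*d)
-34620 - N(2, c(3, h(W))) = -34620 - (-585)*3*(-3 + (-5)**(3/2)) = -34620 - (-585)*3*(-3 - 5*I*sqrt(5)) = -34620 - (-585)*(-9 - 15*I*sqrt(5)) = -34620 - (5265 + 8775*I*sqrt(5)) = -34620 + (-5265 - 8775*I*sqrt(5)) = -39885 - 8775*I*sqrt(5)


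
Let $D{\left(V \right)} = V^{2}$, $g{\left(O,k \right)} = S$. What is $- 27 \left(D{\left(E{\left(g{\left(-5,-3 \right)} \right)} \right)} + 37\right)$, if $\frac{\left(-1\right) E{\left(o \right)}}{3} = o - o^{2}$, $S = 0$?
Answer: $-999$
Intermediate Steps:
$g{\left(O,k \right)} = 0$
$E{\left(o \right)} = - 3 o + 3 o^{2}$ ($E{\left(o \right)} = - 3 \left(o - o^{2}\right) = - 3 o + 3 o^{2}$)
$- 27 \left(D{\left(E{\left(g{\left(-5,-3 \right)} \right)} \right)} + 37\right) = - 27 \left(\left(3 \cdot 0 \left(-1 + 0\right)\right)^{2} + 37\right) = - 27 \left(\left(3 \cdot 0 \left(-1\right)\right)^{2} + 37\right) = - 27 \left(0^{2} + 37\right) = - 27 \left(0 + 37\right) = \left(-27\right) 37 = -999$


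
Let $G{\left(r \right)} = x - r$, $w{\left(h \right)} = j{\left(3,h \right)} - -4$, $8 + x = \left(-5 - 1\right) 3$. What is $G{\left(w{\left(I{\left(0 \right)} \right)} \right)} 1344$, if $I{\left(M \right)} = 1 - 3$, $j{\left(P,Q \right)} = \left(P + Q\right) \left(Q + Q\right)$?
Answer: $-34944$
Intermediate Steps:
$j{\left(P,Q \right)} = 2 Q \left(P + Q\right)$ ($j{\left(P,Q \right)} = \left(P + Q\right) 2 Q = 2 Q \left(P + Q\right)$)
$x = -26$ ($x = -8 + \left(-5 - 1\right) 3 = -8 - 18 = -26$)
$I{\left(M \right)} = -2$ ($I{\left(M \right)} = 1 - 3 = -2$)
$w{\left(h \right)} = 4 + 2 h \left(3 + h\right)$ ($w{\left(h \right)} = 2 h \left(3 + h\right) - -4 = 2 h \left(3 + h\right) + 4 = 4 + 2 h \left(3 + h\right)$)
$G{\left(r \right)} = -26 - r$
$G{\left(w{\left(I{\left(0 \right)} \right)} \right)} 1344 = \left(-26 - \left(4 + 2 \left(-2\right) \left(3 - 2\right)\right)\right) 1344 = \left(-26 - \left(4 + 2 \left(-2\right) 1\right)\right) 1344 = \left(-26 - \left(4 - 4\right)\right) 1344 = \left(-26 - 0\right) 1344 = \left(-26 + 0\right) 1344 = \left(-26\right) 1344 = -34944$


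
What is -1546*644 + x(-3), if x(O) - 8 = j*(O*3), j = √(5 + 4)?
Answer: -995643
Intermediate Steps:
j = 3 (j = √9 = 3)
x(O) = 8 + 9*O (x(O) = 8 + 3*(O*3) = 8 + 3*(3*O) = 8 + 9*O)
-1546*644 + x(-3) = -1546*644 + (8 + 9*(-3)) = -995624 + (8 - 27) = -995624 - 19 = -995643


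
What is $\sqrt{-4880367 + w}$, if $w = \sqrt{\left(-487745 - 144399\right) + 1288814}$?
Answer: $\sqrt{-4880367 + \sqrt{656670}} \approx 2209.0 i$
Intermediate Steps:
$w = \sqrt{656670}$ ($w = \sqrt{-632144 + 1288814} = \sqrt{656670} \approx 810.35$)
$\sqrt{-4880367 + w} = \sqrt{-4880367 + \sqrt{656670}}$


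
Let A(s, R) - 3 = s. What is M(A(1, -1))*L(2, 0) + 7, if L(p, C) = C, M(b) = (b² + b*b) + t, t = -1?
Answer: 7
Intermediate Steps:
A(s, R) = 3 + s
M(b) = -1 + 2*b² (M(b) = (b² + b*b) - 1 = (b² + b²) - 1 = 2*b² - 1 = -1 + 2*b²)
M(A(1, -1))*L(2, 0) + 7 = (-1 + 2*(3 + 1)²)*0 + 7 = (-1 + 2*4²)*0 + 7 = (-1 + 2*16)*0 + 7 = (-1 + 32)*0 + 7 = 31*0 + 7 = 0 + 7 = 7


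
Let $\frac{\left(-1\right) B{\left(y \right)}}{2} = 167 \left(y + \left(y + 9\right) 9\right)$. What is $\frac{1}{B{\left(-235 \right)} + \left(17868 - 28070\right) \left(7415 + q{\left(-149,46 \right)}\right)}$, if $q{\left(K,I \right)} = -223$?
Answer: $- \frac{1}{72614938} \approx -1.3771 \cdot 10^{-8}$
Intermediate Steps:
$B{\left(y \right)} = -27054 - 3340 y$ ($B{\left(y \right)} = - 2 \cdot 167 \left(y + \left(y + 9\right) 9\right) = - 2 \cdot 167 \left(y + \left(9 + y\right) 9\right) = - 2 \cdot 167 \left(y + \left(81 + 9 y\right)\right) = - 2 \cdot 167 \left(81 + 10 y\right) = - 2 \left(13527 + 1670 y\right) = -27054 - 3340 y$)
$\frac{1}{B{\left(-235 \right)} + \left(17868 - 28070\right) \left(7415 + q{\left(-149,46 \right)}\right)} = \frac{1}{\left(-27054 - -784900\right) + \left(17868 - 28070\right) \left(7415 - 223\right)} = \frac{1}{\left(-27054 + 784900\right) - 73372784} = \frac{1}{757846 - 73372784} = \frac{1}{-72614938} = - \frac{1}{72614938}$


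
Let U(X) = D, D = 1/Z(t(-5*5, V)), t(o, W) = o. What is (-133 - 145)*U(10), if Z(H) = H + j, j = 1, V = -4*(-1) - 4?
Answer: 139/12 ≈ 11.583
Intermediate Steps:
V = 0 (V = 4 - 4 = 0)
Z(H) = 1 + H (Z(H) = H + 1 = 1 + H)
D = -1/24 (D = 1/(1 - 5*5) = 1/(1 - 25) = 1/(-24) = -1/24 ≈ -0.041667)
U(X) = -1/24
(-133 - 145)*U(10) = (-133 - 145)*(-1/24) = -278*(-1/24) = 139/12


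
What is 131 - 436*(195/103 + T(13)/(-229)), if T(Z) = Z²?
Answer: -8790231/23587 ≈ -372.67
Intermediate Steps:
131 - 436*(195/103 + T(13)/(-229)) = 131 - 436*(195/103 + 13²/(-229)) = 131 - 436*(195*(1/103) + 169*(-1/229)) = 131 - 436*(195/103 - 169/229) = 131 - 436*27248/23587 = 131 - 11880128/23587 = -8790231/23587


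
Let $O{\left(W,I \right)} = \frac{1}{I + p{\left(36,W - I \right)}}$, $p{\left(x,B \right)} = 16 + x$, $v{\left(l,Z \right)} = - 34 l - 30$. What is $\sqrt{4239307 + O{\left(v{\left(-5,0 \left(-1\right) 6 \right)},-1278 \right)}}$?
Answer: $\frac{\sqrt{6372000607106}}{1226} \approx 2059.0$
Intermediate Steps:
$v{\left(l,Z \right)} = -30 - 34 l$
$O{\left(W,I \right)} = \frac{1}{52 + I}$ ($O{\left(W,I \right)} = \frac{1}{I + \left(16 + 36\right)} = \frac{1}{I + 52} = \frac{1}{52 + I}$)
$\sqrt{4239307 + O{\left(v{\left(-5,0 \left(-1\right) 6 \right)},-1278 \right)}} = \sqrt{4239307 + \frac{1}{52 - 1278}} = \sqrt{4239307 + \frac{1}{-1226}} = \sqrt{4239307 - \frac{1}{1226}} = \sqrt{\frac{5197390381}{1226}} = \frac{\sqrt{6372000607106}}{1226}$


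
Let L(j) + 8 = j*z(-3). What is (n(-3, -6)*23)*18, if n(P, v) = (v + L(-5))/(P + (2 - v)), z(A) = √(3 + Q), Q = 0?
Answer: -5796/5 - 414*√3 ≈ -1876.3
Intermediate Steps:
z(A) = √3 (z(A) = √(3 + 0) = √3)
L(j) = -8 + j*√3
n(P, v) = (-8 + v - 5*√3)/(2 + P - v) (n(P, v) = (v + (-8 - 5*√3))/(P + (2 - v)) = (-8 + v - 5*√3)/(2 + P - v))
(n(-3, -6)*23)*18 = (((-8 - 6 - 5*√3)/(2 - 3 - 1*(-6)))*23)*18 = (((-14 - 5*√3)/(2 - 3 + 6))*23)*18 = (((-14 - 5*√3)/5)*23)*18 = ((-14/5 - √3)*23)*18 = (-322/5 - 23*√3)*18 = -5796/5 - 414*√3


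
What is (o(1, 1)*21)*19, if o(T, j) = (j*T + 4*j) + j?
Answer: 2394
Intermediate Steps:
o(T, j) = 5*j + T*j (o(T, j) = (T*j + 4*j) + j = (4*j + T*j) + j = 5*j + T*j)
(o(1, 1)*21)*19 = ((1*(5 + 1))*21)*19 = ((1*6)*21)*19 = (6*21)*19 = 126*19 = 2394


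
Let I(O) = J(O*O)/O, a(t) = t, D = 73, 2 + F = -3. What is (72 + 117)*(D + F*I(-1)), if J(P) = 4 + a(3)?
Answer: 20412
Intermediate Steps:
F = -5 (F = -2 - 3 = -5)
J(P) = 7 (J(P) = 4 + 3 = 7)
I(O) = 7/O
(72 + 117)*(D + F*I(-1)) = (72 + 117)*(73 - 35/(-1)) = 189*(73 - 35*(-1)) = 189*(73 - 5*(-7)) = 189*(73 + 35) = 189*108 = 20412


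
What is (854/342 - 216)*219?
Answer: -2665157/57 ≈ -46757.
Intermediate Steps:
(854/342 - 216)*219 = (854*(1/342) - 216)*219 = (427/171 - 216)*219 = -36509/171*219 = -2665157/57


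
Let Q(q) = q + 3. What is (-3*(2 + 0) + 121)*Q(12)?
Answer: 1725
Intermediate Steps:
Q(q) = 3 + q
(-3*(2 + 0) + 121)*Q(12) = (-3*(2 + 0) + 121)*(3 + 12) = (-3*2 + 121)*15 = (-6 + 121)*15 = 115*15 = 1725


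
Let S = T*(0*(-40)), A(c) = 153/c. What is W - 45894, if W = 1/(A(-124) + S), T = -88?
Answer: -7021906/153 ≈ -45895.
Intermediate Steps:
S = 0 (S = -0*(-40) = -88*0 = 0)
W = -124/153 (W = 1/(153/(-124) + 0) = 1/(153*(-1/124) + 0) = 1/(-153/124 + 0) = 1/(-153/124) = -124/153 ≈ -0.81046)
W - 45894 = -124/153 - 45894 = -7021906/153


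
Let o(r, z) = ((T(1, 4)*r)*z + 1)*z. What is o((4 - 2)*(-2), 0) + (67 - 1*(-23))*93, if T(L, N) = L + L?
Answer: 8370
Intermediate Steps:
T(L, N) = 2*L
o(r, z) = z*(1 + 2*r*z) (o(r, z) = (((2*1)*r)*z + 1)*z = ((2*r)*z + 1)*z = (2*r*z + 1)*z = (1 + 2*r*z)*z = z*(1 + 2*r*z))
o((4 - 2)*(-2), 0) + (67 - 1*(-23))*93 = 0*(1 + 2*((4 - 2)*(-2))*0) + (67 - 1*(-23))*93 = 0*(1 + 2*(2*(-2))*0) + (67 + 23)*93 = 0*(1 + 2*(-4)*0) + 90*93 = 0*(1 + 0) + 8370 = 0*1 + 8370 = 0 + 8370 = 8370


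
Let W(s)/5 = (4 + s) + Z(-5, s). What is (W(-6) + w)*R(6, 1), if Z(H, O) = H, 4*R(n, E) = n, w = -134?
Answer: -507/2 ≈ -253.50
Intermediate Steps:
R(n, E) = n/4
W(s) = -5 + 5*s (W(s) = 5*((4 + s) - 5) = 5*(-1 + s) = -5 + 5*s)
(W(-6) + w)*R(6, 1) = ((-5 + 5*(-6)) - 134)*((1/4)*6) = ((-5 - 30) - 134)*(3/2) = (-35 - 134)*(3/2) = -169*3/2 = -507/2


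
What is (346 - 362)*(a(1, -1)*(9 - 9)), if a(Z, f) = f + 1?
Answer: 0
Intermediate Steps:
a(Z, f) = 1 + f
(346 - 362)*(a(1, -1)*(9 - 9)) = (346 - 362)*((1 - 1)*(9 - 9)) = -0*0 = -16*0 = 0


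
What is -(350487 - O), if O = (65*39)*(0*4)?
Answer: -350487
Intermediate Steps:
O = 0 (O = 2535*0 = 0)
-(350487 - O) = -(350487 - 1*0) = -(350487 + 0) = -1*350487 = -350487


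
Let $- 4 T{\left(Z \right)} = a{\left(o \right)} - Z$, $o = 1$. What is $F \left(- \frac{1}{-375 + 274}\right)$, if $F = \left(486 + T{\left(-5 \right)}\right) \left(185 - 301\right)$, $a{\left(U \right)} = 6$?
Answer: $- \frac{56057}{101} \approx -555.02$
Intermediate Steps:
$T{\left(Z \right)} = - \frac{3}{2} + \frac{Z}{4}$ ($T{\left(Z \right)} = - \frac{6 - Z}{4} = - \frac{3}{2} + \frac{Z}{4}$)
$F = -56057$ ($F = \left(486 + \left(- \frac{3}{2} + \frac{1}{4} \left(-5\right)\right)\right) \left(185 - 301\right) = \left(486 - \frac{11}{4}\right) \left(-116\right) = \frac{1933}{4} \left(-116\right) = -56057$)
$F \left(- \frac{1}{-375 + 274}\right) = - 56057 \left(- \frac{1}{-375 + 274}\right) = - 56057 \left(- \frac{1}{-101}\right) = - 56057 \left(\left(-1\right) \left(- \frac{1}{101}\right)\right) = \left(-56057\right) \frac{1}{101} = - \frac{56057}{101}$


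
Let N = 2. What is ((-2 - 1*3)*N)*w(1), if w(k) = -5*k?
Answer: 50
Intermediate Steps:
((-2 - 1*3)*N)*w(1) = ((-2 - 1*3)*2)*(-5*1) = ((-2 - 3)*2)*(-5) = -5*2*(-5) = -10*(-5) = 50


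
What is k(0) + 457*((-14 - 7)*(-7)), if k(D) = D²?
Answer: 67179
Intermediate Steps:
k(0) + 457*((-14 - 7)*(-7)) = 0² + 457*((-14 - 7)*(-7)) = 0 + 457*(-21*(-7)) = 0 + 457*147 = 0 + 67179 = 67179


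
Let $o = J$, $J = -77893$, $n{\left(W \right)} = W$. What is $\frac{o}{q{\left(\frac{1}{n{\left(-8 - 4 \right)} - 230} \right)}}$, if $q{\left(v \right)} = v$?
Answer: $18850106$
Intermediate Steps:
$o = -77893$
$\frac{o}{q{\left(\frac{1}{n{\left(-8 - 4 \right)} - 230} \right)}} = - \frac{77893}{\frac{1}{\left(-8 - 4\right) - 230}} = - \frac{77893}{\frac{1}{-12 - 230}} = - \frac{77893}{\frac{1}{-242}} = - \frac{77893}{- \frac{1}{242}} = \left(-77893\right) \left(-242\right) = 18850106$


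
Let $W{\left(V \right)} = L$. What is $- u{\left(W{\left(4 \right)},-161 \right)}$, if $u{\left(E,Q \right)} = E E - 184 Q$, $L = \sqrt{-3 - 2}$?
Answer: $-29619$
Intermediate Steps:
$L = i \sqrt{5}$ ($L = \sqrt{-5} = i \sqrt{5} \approx 2.2361 i$)
$W{\left(V \right)} = i \sqrt{5}$
$u{\left(E,Q \right)} = E^{2} - 184 Q$
$- u{\left(W{\left(4 \right)},-161 \right)} = - (\left(i \sqrt{5}\right)^{2} - -29624) = - (-5 + 29624) = \left(-1\right) 29619 = -29619$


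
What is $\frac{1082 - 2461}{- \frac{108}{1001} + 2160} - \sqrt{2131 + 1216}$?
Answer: $- \frac{1380379}{2162052} - \sqrt{3347} \approx -58.492$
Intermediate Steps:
$\frac{1082 - 2461}{- \frac{108}{1001} + 2160} - \sqrt{2131 + 1216} = - \frac{1379}{\left(-108\right) \frac{1}{1001} + 2160} - \sqrt{3347} = - \frac{1379}{- \frac{108}{1001} + 2160} - \sqrt{3347} = - \frac{1379}{\frac{2162052}{1001}} - \sqrt{3347} = \left(-1379\right) \frac{1001}{2162052} - \sqrt{3347} = - \frac{1380379}{2162052} - \sqrt{3347}$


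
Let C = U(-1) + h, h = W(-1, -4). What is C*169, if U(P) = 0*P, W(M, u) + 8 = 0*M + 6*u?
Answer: -5408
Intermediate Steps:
W(M, u) = -8 + 6*u (W(M, u) = -8 + (0*M + 6*u) = -8 + (0 + 6*u) = -8 + 6*u)
U(P) = 0
h = -32 (h = -8 + 6*(-4) = -8 - 24 = -32)
C = -32 (C = 0 - 32 = -32)
C*169 = -32*169 = -5408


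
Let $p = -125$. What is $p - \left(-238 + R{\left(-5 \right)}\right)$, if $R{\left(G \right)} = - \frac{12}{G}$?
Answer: $\frac{553}{5} \approx 110.6$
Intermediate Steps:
$p - \left(-238 + R{\left(-5 \right)}\right) = -125 + \left(238 - - \frac{12}{-5}\right) = -125 + \left(238 - \left(-12\right) \left(- \frac{1}{5}\right)\right) = -125 + \left(238 - \frac{12}{5}\right) = -125 + \frac{1178}{5} = \frac{553}{5}$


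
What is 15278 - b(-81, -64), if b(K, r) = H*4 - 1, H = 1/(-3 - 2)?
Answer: 76399/5 ≈ 15280.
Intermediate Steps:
H = -⅕ (H = 1/(-5) = -⅕ ≈ -0.20000)
b(K, r) = -9/5 (b(K, r) = -⅕*4 - 1 = -⅘ - 1 = -9/5)
15278 - b(-81, -64) = 15278 - 1*(-9/5) = 15278 + 9/5 = 76399/5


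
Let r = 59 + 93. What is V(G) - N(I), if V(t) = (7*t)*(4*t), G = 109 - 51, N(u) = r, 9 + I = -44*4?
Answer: 94040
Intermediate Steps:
r = 152
I = -185 (I = -9 - 44*4 = -9 - 176 = -185)
N(u) = 152
G = 58
V(t) = 28*t**2
V(G) - N(I) = 28*58**2 - 1*152 = 28*3364 - 152 = 94192 - 152 = 94040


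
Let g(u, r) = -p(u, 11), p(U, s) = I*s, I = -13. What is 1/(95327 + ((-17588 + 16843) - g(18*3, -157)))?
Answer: 1/94439 ≈ 1.0589e-5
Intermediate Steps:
p(U, s) = -13*s
g(u, r) = 143 (g(u, r) = -(-13)*11 = -1*(-143) = 143)
1/(95327 + ((-17588 + 16843) - g(18*3, -157))) = 1/(95327 + ((-17588 + 16843) - 1*143)) = 1/(95327 + (-745 - 143)) = 1/(95327 - 888) = 1/94439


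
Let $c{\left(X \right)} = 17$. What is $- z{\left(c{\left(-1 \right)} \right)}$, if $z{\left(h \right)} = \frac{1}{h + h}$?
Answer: $- \frac{1}{34} \approx -0.029412$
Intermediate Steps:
$z{\left(h \right)} = \frac{1}{2 h}$
$- z{\left(c{\left(-1 \right)} \right)} = - \frac{1}{2 \cdot 17} = \left(-1\right) \frac{1}{34} = - \frac{1}{34}$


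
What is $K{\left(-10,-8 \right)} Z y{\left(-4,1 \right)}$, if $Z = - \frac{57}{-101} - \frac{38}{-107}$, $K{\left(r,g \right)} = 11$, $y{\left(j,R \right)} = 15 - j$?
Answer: $\frac{2076833}{10807} \approx 192.17$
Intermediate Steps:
$Z = \frac{9937}{10807}$ ($Z = \left(-57\right) \left(- \frac{1}{101}\right) - - \frac{38}{107} = \frac{57}{101} + \frac{38}{107} = \frac{9937}{10807} \approx 0.9195$)
$K{\left(-10,-8 \right)} Z y{\left(-4,1 \right)} = 11 \cdot \frac{9937}{10807} \left(15 - -4\right) = \frac{109307 \left(15 + 4\right)}{10807} = \frac{109307}{10807} \cdot 19 = \frac{2076833}{10807}$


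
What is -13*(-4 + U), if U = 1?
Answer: 39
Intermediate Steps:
-13*(-4 + U) = -13*(-4 + 1) = -13*(-3) = 39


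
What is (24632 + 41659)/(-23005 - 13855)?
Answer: -3489/1940 ≈ -1.7985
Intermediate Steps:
(24632 + 41659)/(-23005 - 13855) = 66291/(-36860) = 66291*(-1/36860) = -3489/1940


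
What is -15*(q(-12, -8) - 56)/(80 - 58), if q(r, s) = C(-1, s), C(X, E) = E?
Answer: 480/11 ≈ 43.636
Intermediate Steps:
q(r, s) = s
-15*(q(-12, -8) - 56)/(80 - 58) = -15*(-8 - 56)/(80 - 58) = -(-960)/22 = -15*(-32/11) = 480/11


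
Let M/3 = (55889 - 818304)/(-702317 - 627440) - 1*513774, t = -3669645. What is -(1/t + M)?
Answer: 7521236252231174062/4879736126265 ≈ 1.5413e+6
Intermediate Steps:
M = -2049581431509/1329757 (M = 3*((55889 - 818304)/(-702317 - 627440) - 1*513774) = 3*(-762415/(-1329757) - 513774) = 3*(-762415*(-1/1329757) - 513774) = 3*(762415/1329757 - 513774) = 3*(-683193810503/1329757) = -2049581431509/1329757 ≈ -1.5413e+6)
-(1/t + M) = -(1/(-3669645) - 2049581431509/1329757) = -(-1/3669645 - 2049581431509/1329757) = -1*(-7521236252231174062/4879736126265) = 7521236252231174062/4879736126265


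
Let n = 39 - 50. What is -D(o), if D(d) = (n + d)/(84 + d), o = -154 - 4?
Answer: -169/74 ≈ -2.2838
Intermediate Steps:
n = -11
o = -158
D(d) = (-11 + d)/(84 + d)
-D(o) = -(-11 - 158)/(84 - 158) = -(-169)/(-74) = -(-1)*(-169)/74 = -1*169/74 = -169/74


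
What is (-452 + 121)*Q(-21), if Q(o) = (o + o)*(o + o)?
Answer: -583884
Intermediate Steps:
Q(o) = 4*o² (Q(o) = (2*o)*(2*o) = 4*o²)
(-452 + 121)*Q(-21) = (-452 + 121)*(4*(-21)²) = -1324*441 = -331*1764 = -583884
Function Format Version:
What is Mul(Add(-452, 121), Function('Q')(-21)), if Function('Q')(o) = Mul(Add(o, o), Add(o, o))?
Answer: -583884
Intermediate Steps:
Function('Q')(o) = Mul(4, Pow(o, 2)) (Function('Q')(o) = Mul(Mul(2, o), Mul(2, o)) = Mul(4, Pow(o, 2)))
Mul(Add(-452, 121), Function('Q')(-21)) = Mul(Add(-452, 121), Mul(4, Pow(-21, 2))) = Mul(-331, Mul(4, 441)) = Mul(-331, 1764) = -583884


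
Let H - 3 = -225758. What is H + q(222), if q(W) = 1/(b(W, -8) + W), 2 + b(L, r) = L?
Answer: -99783709/442 ≈ -2.2576e+5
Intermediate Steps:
H = -225755 (H = 3 - 225758 = -225755)
b(L, r) = -2 + L
q(W) = 1/(-2 + 2*W) (q(W) = 1/((-2 + W) + W) = 1/(-2 + 2*W))
H + q(222) = -225755 + 1/(2*(-1 + 222)) = -225755 + (½)/221 = -225755 + (½)*(1/221) = -225755 + 1/442 = -99783709/442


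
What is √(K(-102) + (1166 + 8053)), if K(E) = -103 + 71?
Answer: √9187 ≈ 95.849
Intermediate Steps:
K(E) = -32
√(K(-102) + (1166 + 8053)) = √(-32 + (1166 + 8053)) = √(-32 + 9219) = √9187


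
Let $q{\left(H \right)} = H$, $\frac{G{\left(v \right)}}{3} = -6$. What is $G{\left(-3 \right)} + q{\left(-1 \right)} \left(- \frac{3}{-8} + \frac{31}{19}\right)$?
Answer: $- \frac{3041}{152} \approx -20.007$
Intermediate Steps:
$G{\left(v \right)} = -18$ ($G{\left(v \right)} = 3 \left(-6\right) = -18$)
$G{\left(-3 \right)} + q{\left(-1 \right)} \left(- \frac{3}{-8} + \frac{31}{19}\right) = -18 - \left(- \frac{3}{-8} + \frac{31}{19}\right) = -18 - \left(\left(-3\right) \left(- \frac{1}{8}\right) + 31 \cdot \frac{1}{19}\right) = -18 - \left(\frac{3}{8} + \frac{31}{19}\right) = -18 - \frac{305}{152} = - \frac{3041}{152}$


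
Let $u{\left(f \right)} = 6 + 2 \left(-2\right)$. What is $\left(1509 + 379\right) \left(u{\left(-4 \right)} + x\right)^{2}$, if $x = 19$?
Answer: $832608$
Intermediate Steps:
$u{\left(f \right)} = 2$ ($u{\left(f \right)} = 6 - 4 = 2$)
$\left(1509 + 379\right) \left(u{\left(-4 \right)} + x\right)^{2} = \left(1509 + 379\right) \left(2 + 19\right)^{2} = 1888 \cdot 21^{2} = 1888 \cdot 441 = 832608$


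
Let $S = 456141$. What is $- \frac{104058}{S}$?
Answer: $- \frac{34686}{152047} \approx -0.22813$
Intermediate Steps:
$- \frac{104058}{S} = - \frac{104058}{456141} = \left(-104058\right) \frac{1}{456141} = - \frac{34686}{152047}$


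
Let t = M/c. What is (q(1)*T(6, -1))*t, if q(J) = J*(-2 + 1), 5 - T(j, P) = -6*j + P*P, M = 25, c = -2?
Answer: 500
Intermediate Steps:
T(j, P) = 5 - P² + 6*j (T(j, P) = 5 - (-6*j + P*P) = 5 - (-6*j + P²) = 5 - (P² - 6*j) = 5 + (-P² + 6*j) = 5 - P² + 6*j)
t = -25/2 (t = 25/(-2) = 25*(-½) = -25/2 ≈ -12.500)
q(J) = -J (q(J) = J*(-1) = -J)
(q(1)*T(6, -1))*t = ((-1*1)*(5 - 1*(-1)² + 6*6))*(-25/2) = -(5 - 1*1 + 36)*(-25/2) = -(5 - 1 + 36)*(-25/2) = -1*40*(-25/2) = -40*(-25/2) = 500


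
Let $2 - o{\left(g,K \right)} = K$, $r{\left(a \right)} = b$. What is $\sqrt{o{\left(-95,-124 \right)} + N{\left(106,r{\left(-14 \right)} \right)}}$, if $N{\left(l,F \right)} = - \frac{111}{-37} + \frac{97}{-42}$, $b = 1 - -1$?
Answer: $\frac{\sqrt{223482}}{42} \approx 11.256$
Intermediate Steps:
$b = 2$ ($b = 1 + 1 = 2$)
$r{\left(a \right)} = 2$
$o{\left(g,K \right)} = 2 - K$
$N{\left(l,F \right)} = \frac{29}{42}$ ($N{\left(l,F \right)} = \left(-111\right) \left(- \frac{1}{37}\right) + 97 \left(- \frac{1}{42}\right) = 3 - \frac{97}{42} = \frac{29}{42}$)
$\sqrt{o{\left(-95,-124 \right)} + N{\left(106,r{\left(-14 \right)} \right)}} = \sqrt{\left(2 - -124\right) + \frac{29}{42}} = \sqrt{\left(2 + 124\right) + \frac{29}{42}} = \sqrt{126 + \frac{29}{42}} = \sqrt{\frac{5321}{42}} = \frac{\sqrt{223482}}{42}$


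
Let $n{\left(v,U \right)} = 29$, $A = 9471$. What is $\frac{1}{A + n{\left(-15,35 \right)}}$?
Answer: $\frac{1}{9500} \approx 0.00010526$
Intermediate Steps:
$\frac{1}{A + n{\left(-15,35 \right)}} = \frac{1}{9471 + 29} = \frac{1}{9500}$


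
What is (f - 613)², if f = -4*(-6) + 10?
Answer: 335241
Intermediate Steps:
f = 34 (f = 24 + 10 = 34)
(f - 613)² = (34 - 613)² = (-579)² = 335241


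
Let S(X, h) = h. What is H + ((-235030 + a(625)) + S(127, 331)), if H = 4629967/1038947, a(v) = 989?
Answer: -242807673403/1038947 ≈ -2.3371e+5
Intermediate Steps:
H = 4629967/1038947 (H = 4629967*(1/1038947) = 4629967/1038947 ≈ 4.4564)
H + ((-235030 + a(625)) + S(127, 331)) = 4629967/1038947 + ((-235030 + 989) + 331) = 4629967/1038947 + (-234041 + 331) = 4629967/1038947 - 233710 = -242807673403/1038947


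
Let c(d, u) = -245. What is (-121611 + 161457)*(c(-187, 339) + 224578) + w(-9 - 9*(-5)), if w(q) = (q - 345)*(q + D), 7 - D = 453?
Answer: 8938899408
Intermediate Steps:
D = -446 (D = 7 - 1*453 = 7 - 453 = -446)
w(q) = (-446 + q)*(-345 + q) (w(q) = (q - 345)*(q - 446) = (-345 + q)*(-446 + q) = (-446 + q)*(-345 + q))
(-121611 + 161457)*(c(-187, 339) + 224578) + w(-9 - 9*(-5)) = (-121611 + 161457)*(-245 + 224578) + (153870 + (-9 - 9*(-5))**2 - 791*(-9 - 9*(-5))) = 39846*224333 + (153870 + (-9 + 45)**2 - 791*(-9 + 45)) = 8938772718 + (153870 + 36**2 - 791*36) = 8938772718 + (153870 + 1296 - 28476) = 8938772718 + 126690 = 8938899408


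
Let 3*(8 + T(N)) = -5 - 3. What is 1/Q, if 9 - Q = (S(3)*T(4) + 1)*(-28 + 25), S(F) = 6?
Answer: -1/180 ≈ -0.0055556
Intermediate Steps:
T(N) = -32/3 (T(N) = -8 + (-5 - 3)/3 = -8 + (⅓)*(-8) = -8 - 8/3 = -32/3)
Q = -180 (Q = 9 - (6*(-32/3) + 1)*(-28 + 25) = 9 - (-64 + 1)*(-3) = 9 - (-63)*(-3) = 9 - 1*189 = 9 - 189 = -180)
1/Q = 1/(-180) = -1/180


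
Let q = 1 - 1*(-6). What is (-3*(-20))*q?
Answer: 420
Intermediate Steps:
q = 7 (q = 1 + 6 = 7)
(-3*(-20))*q = -3*(-20)*7 = 60*7 = 420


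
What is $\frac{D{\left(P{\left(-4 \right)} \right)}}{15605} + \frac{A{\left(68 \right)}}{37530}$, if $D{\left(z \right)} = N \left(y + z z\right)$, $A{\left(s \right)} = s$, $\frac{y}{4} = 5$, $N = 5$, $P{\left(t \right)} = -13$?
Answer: $\frac{3652699}{58565565} \approx 0.062369$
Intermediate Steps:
$y = 20$ ($y = 4 \cdot 5 = 20$)
$D{\left(z \right)} = 100 + 5 z^{2}$ ($D{\left(z \right)} = 5 \left(20 + z z\right) = 5 \left(20 + z^{2}\right) = 100 + 5 z^{2}$)
$\frac{D{\left(P{\left(-4 \right)} \right)}}{15605} + \frac{A{\left(68 \right)}}{37530} = \frac{100 + 5 \left(-13\right)^{2}}{15605} + \frac{68}{37530} = \left(100 + 5 \cdot 169\right) \frac{1}{15605} + 68 \cdot \frac{1}{37530} = \left(100 + 845\right) \frac{1}{15605} + \frac{34}{18765} = 945 \cdot \frac{1}{15605} + \frac{34}{18765} = \frac{189}{3121} + \frac{34}{18765} = \frac{3652699}{58565565}$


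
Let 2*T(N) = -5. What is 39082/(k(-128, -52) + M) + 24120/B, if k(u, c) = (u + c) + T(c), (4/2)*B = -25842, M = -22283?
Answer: -697897588/193517817 ≈ -3.6064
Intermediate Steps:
B = -12921 (B = (½)*(-25842) = -12921)
T(N) = -5/2 (T(N) = (½)*(-5) = -5/2)
k(u, c) = -5/2 + c + u (k(u, c) = (u + c) - 5/2 = (c + u) - 5/2 = -5/2 + c + u)
39082/(k(-128, -52) + M) + 24120/B = 39082/((-5/2 - 52 - 128) - 22283) + 24120/(-12921) = 39082/(-365/2 - 22283) + 24120*(-1/12921) = 39082/(-44931/2) - 8040/4307 = 39082*(-2/44931) - 8040/4307 = -78164/44931 - 8040/4307 = -697897588/193517817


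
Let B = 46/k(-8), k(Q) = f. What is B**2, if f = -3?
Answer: 2116/9 ≈ 235.11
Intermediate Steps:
k(Q) = -3
B = -46/3 (B = 46/(-3) = 46*(-1/3) = -46/3 ≈ -15.333)
B**2 = (-46/3)**2 = 2116/9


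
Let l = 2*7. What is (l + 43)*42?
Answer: 2394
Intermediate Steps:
l = 14
(l + 43)*42 = (14 + 43)*42 = 57*42 = 2394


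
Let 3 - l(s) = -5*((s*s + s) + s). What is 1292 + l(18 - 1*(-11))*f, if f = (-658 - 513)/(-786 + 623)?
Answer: 5477754/163 ≈ 33606.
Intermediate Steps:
l(s) = 3 + 5*s² + 10*s (l(s) = 3 - (-5)*((s*s + s) + s) = 3 - (-5)*((s² + s) + s) = 3 - (-5)*((s + s²) + s) = 3 - (-5)*(s² + 2*s) = 3 - (-10*s - 5*s²) = 3 + (5*s² + 10*s) = 3 + 5*s² + 10*s)
f = 1171/163 (f = -1171/(-163) = -1171*(-1/163) = 1171/163 ≈ 7.1841)
1292 + l(18 - 1*(-11))*f = 1292 + (3 + 5*(18 - 1*(-11))² + 10*(18 - 1*(-11)))*(1171/163) = 1292 + (3 + 5*(18 + 11)² + 10*(18 + 11))*(1171/163) = 1292 + (3 + 5*29² + 10*29)*(1171/163) = 1292 + (3 + 5*841 + 290)*(1171/163) = 1292 + (3 + 4205 + 290)*(1171/163) = 1292 + 4498*(1171/163) = 1292 + 5267158/163 = 5477754/163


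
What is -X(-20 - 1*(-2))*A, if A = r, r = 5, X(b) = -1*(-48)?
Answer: -240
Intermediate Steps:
X(b) = 48
A = 5
-X(-20 - 1*(-2))*A = -48*5 = -1*240 = -240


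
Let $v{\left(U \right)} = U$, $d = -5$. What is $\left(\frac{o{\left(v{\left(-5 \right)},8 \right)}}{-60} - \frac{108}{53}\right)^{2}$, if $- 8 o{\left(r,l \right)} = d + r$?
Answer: $\frac{27426169}{6471936} \approx 4.2377$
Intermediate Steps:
$o{\left(r,l \right)} = \frac{5}{8} - \frac{r}{8}$ ($o{\left(r,l \right)} = - \frac{-5 + r}{8} = \frac{5}{8} - \frac{r}{8}$)
$\left(\frac{o{\left(v{\left(-5 \right)},8 \right)}}{-60} - \frac{108}{53}\right)^{2} = \left(\frac{\frac{5}{8} - - \frac{5}{8}}{-60} - \frac{108}{53}\right)^{2} = \left(\left(\frac{5}{8} + \frac{5}{8}\right) \left(- \frac{1}{60}\right) - \frac{108}{53}\right)^{2} = \left(\frac{5}{4} \left(- \frac{1}{60}\right) - \frac{108}{53}\right)^{2} = \left(- \frac{1}{48} - \frac{108}{53}\right)^{2} = \left(- \frac{5237}{2544}\right)^{2} = \frac{27426169}{6471936}$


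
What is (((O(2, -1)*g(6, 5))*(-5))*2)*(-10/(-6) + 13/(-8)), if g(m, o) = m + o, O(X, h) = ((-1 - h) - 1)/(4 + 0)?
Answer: 55/48 ≈ 1.1458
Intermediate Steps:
O(X, h) = -½ - h/4 (O(X, h) = (-2 - h)/4 = (-2 - h)*(¼) = -½ - h/4)
(((O(2, -1)*g(6, 5))*(-5))*2)*(-10/(-6) + 13/(-8)) = ((((-½ - ¼*(-1))*(6 + 5))*(-5))*2)*(-10/(-6) + 13/(-8)) = ((((-½ + ¼)*11)*(-5))*2)*(-10*(-⅙) + 13*(-⅛)) = ((-¼*11*(-5))*2)*(5/3 - 13/8) = (-11/4*(-5)*2)*(1/24) = ((55/4)*2)*(1/24) = (55/2)*(1/24) = 55/48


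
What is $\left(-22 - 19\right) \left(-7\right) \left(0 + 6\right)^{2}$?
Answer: $10332$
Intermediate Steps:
$\left(-22 - 19\right) \left(-7\right) \left(0 + 6\right)^{2} = \left(-41\right) \left(-7\right) 6^{2} = 287 \cdot 36 = 10332$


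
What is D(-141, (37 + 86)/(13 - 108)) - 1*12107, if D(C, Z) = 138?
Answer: -11969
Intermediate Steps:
D(-141, (37 + 86)/(13 - 108)) - 1*12107 = 138 - 1*12107 = 138 - 12107 = -11969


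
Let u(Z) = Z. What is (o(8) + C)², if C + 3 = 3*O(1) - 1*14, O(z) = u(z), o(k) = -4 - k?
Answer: 676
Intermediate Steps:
O(z) = z
C = -14 (C = -3 + (3*1 - 1*14) = -3 + (3 - 14) = -3 - 11 = -14)
(o(8) + C)² = ((-4 - 1*8) - 14)² = ((-4 - 8) - 14)² = (-12 - 14)² = (-26)² = 676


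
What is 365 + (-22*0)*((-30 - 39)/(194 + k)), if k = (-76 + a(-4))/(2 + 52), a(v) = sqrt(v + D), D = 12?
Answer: 365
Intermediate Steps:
a(v) = sqrt(12 + v) (a(v) = sqrt(v + 12) = sqrt(12 + v))
k = -38/27 + sqrt(2)/27 (k = (-76 + sqrt(12 - 4))/(2 + 52) = (-76 + sqrt(8))/54 = (-76 + 2*sqrt(2))*(1/54) = -38/27 + sqrt(2)/27 ≈ -1.3550)
365 + (-22*0)*((-30 - 39)/(194 + k)) = 365 + (-22*0)*((-30 - 39)/(194 + (-38/27 + sqrt(2)/27))) = 365 + 0*(-69/(5200/27 + sqrt(2)/27)) = 365 + 0 = 365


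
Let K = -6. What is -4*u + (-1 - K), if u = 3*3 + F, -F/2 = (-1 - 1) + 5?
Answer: -7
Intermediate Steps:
F = -6 (F = -2*((-1 - 1) + 5) = -2*(-2 + 5) = -2*3 = -6)
u = 3 (u = 3*3 - 6 = 9 - 6 = 3)
-4*u + (-1 - K) = -4*3 + (-1 - 1*(-6)) = -12 + (-1 + 6) = -12 + 5 = -7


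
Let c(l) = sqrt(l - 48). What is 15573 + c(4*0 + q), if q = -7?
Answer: 15573 + I*sqrt(55) ≈ 15573.0 + 7.4162*I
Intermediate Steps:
c(l) = sqrt(-48 + l)
15573 + c(4*0 + q) = 15573 + sqrt(-48 + (4*0 - 7)) = 15573 + sqrt(-48 + (0 - 7)) = 15573 + sqrt(-48 - 7) = 15573 + sqrt(-55) = 15573 + I*sqrt(55)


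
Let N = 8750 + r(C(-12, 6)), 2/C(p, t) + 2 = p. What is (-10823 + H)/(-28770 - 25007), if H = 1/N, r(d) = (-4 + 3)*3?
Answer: 94668780/470387419 ≈ 0.20126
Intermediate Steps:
C(p, t) = 2/(-2 + p)
r(d) = -3 (r(d) = -1*3 = -3)
N = 8747 (N = 8750 - 3 = 8747)
H = 1/8747 ≈ 0.00011432
(-10823 + H)/(-28770 - 25007) = (-10823 + 1/8747)/(-28770 - 25007) = -94668780/8747/(-53777) = -94668780/8747*(-1/53777) = 94668780/470387419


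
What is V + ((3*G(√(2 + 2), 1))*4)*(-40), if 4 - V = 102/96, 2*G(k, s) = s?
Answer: -3793/16 ≈ -237.06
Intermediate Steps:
G(k, s) = s/2
V = 47/16 (V = 4 - 102/96 = 4 - 1*17/16 = 4 - 17/16 = 47/16 ≈ 2.9375)
V + ((3*G(√(2 + 2), 1))*4)*(-40) = 47/16 + ((3*((½)*1))*4)*(-40) = 47/16 + ((3*(½))*4)*(-40) = 47/16 + ((3/2)*4)*(-40) = 47/16 + 6*(-40) = 47/16 - 240 = -3793/16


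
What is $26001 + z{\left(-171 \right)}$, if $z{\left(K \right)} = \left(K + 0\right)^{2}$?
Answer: $55242$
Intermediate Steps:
$z{\left(K \right)} = K^{2}$
$26001 + z{\left(-171 \right)} = 26001 + \left(-171\right)^{2} = 26001 + 29241 = 55242$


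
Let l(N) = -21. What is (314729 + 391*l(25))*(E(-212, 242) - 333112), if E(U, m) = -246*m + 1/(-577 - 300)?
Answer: -105549102106702/877 ≈ -1.2035e+11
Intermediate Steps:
E(U, m) = -1/877 - 246*m (E(U, m) = -246*m + 1/(-877) = -246*m - 1/877 = -1/877 - 246*m)
(314729 + 391*l(25))*(E(-212, 242) - 333112) = (314729 + 391*(-21))*((-1/877 - 246*242) - 333112) = (314729 - 8211)*((-1/877 - 59532) - 333112) = 306518*(-52209565/877 - 333112) = 306518*(-344348789/877) = -105549102106702/877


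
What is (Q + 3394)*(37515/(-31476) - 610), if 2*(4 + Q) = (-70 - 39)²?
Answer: -1961737625/344 ≈ -5.7027e+6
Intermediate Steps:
Q = 11873/2 (Q = -4 + (-70 - 39)²/2 = -4 + (½)*(-109)² = -4 + (½)*11881 = -4 + 11881/2 = 11873/2 ≈ 5936.5)
(Q + 3394)*(37515/(-31476) - 610) = (11873/2 + 3394)*(37515/(-31476) - 610) = 18661*(37515*(-1/31476) - 610)/2 = 18661*(-205/172 - 610)/2 = (18661/2)*(-105125/172) = -1961737625/344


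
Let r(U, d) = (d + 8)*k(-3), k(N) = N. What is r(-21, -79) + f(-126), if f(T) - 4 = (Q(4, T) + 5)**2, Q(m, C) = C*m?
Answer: 249218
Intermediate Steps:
r(U, d) = -24 - 3*d (r(U, d) = (d + 8)*(-3) = (8 + d)*(-3) = -24 - 3*d)
f(T) = 4 + (5 + 4*T)**2 (f(T) = 4 + (T*4 + 5)**2 = 4 + (4*T + 5)**2 = 4 + (5 + 4*T)**2)
r(-21, -79) + f(-126) = (-24 - 3*(-79)) + (4 + (5 + 4*(-126))**2) = (-24 + 237) + (4 + (5 - 504)**2) = 213 + (4 + (-499)**2) = 213 + (4 + 249001) = 213 + 249005 = 249218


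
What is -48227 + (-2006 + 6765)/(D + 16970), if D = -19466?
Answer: -120379351/2496 ≈ -48229.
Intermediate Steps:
-48227 + (-2006 + 6765)/(D + 16970) = -48227 + (-2006 + 6765)/(-19466 + 16970) = -48227 + 4759/(-2496) = -48227 + 4759*(-1/2496) = -48227 - 4759/2496 = -120379351/2496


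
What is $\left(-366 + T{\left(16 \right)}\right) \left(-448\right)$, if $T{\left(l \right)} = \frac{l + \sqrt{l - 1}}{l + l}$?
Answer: $163744 - 14 \sqrt{15} \approx 1.6369 \cdot 10^{5}$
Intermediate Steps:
$T{\left(l \right)} = \frac{l + \sqrt{-1 + l}}{2 l}$
$\left(-366 + T{\left(16 \right)}\right) \left(-448\right) = \left(-366 + \frac{16 + \sqrt{-1 + 16}}{2 \cdot 16}\right) \left(-448\right) = \left(-366 + \frac{1}{2} \cdot \frac{1}{16} \left(16 + \sqrt{15}\right)\right) \left(-448\right) = \left(-366 + \left(\frac{1}{2} + \frac{\sqrt{15}}{32}\right)\right) \left(-448\right) = \left(- \frac{731}{2} + \frac{\sqrt{15}}{32}\right) \left(-448\right) = 163744 - 14 \sqrt{15}$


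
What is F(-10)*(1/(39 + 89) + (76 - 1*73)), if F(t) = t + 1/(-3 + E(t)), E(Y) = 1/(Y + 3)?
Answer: -7945/256 ≈ -31.035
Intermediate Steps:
E(Y) = 1/(3 + Y)
F(t) = t + 1/(-3 + 1/(3 + t))
F(-10)*(1/(39 + 89) + (76 - 1*73)) = ((-3 + 3*(-10)² + 7*(-10))/(8 + 3*(-10)))*(1/(39 + 89) + (76 - 1*73)) = ((-3 + 3*100 - 70)/(8 - 30))*(1/128 + (76 - 73)) = ((-3 + 300 - 70)/(-22))*(1/128 + 3) = -1/22*227*(385/128) = -227/22*385/128 = -7945/256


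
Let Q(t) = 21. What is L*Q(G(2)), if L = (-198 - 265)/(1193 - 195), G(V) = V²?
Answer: -9723/998 ≈ -9.7425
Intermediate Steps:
L = -463/998 ≈ -0.46393
L*Q(G(2)) = -463/998*21 = -9723/998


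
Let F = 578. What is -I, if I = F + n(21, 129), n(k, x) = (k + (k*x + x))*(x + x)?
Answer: -738200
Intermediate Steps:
n(k, x) = 2*x*(k + x + k*x) (n(k, x) = (k + (x + k*x))*(2*x) = (k + x + k*x)*(2*x) = 2*x*(k + x + k*x))
I = 738200 (I = 578 + 2*129*(21 + 129 + 21*129) = 578 + 2*129*(21 + 129 + 2709) = 578 + 2*129*2859 = 578 + 737622 = 738200)
-I = -1*738200 = -738200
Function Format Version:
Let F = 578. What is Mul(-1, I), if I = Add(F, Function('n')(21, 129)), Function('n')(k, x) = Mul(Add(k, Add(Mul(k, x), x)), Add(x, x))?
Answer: -738200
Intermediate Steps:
Function('n')(k, x) = Mul(2, x, Add(k, x, Mul(k, x))) (Function('n')(k, x) = Mul(Add(k, Add(x, Mul(k, x))), Mul(2, x)) = Mul(Add(k, x, Mul(k, x)), Mul(2, x)) = Mul(2, x, Add(k, x, Mul(k, x))))
I = 738200 (I = Add(578, Mul(2, 129, Add(21, 129, Mul(21, 129)))) = Add(578, Mul(2, 129, Add(21, 129, 2709))) = Add(578, Mul(2, 129, 2859)) = Add(578, 737622) = 738200)
Mul(-1, I) = Mul(-1, 738200) = -738200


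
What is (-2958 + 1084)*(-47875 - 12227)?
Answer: 112631148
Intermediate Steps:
(-2958 + 1084)*(-47875 - 12227) = -1874*(-60102) = 112631148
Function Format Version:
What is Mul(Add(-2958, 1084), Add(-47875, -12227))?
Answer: 112631148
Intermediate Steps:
Mul(Add(-2958, 1084), Add(-47875, -12227)) = Mul(-1874, -60102) = 112631148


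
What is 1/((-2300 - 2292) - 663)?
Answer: -1/5255 ≈ -0.00019030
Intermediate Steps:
1/((-2300 - 2292) - 663) = 1/(-4592 - 663) = 1/(-5255) = -1/5255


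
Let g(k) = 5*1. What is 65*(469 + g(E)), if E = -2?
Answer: 30810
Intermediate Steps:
g(k) = 5
65*(469 + g(E)) = 65*(469 + 5) = 65*474 = 30810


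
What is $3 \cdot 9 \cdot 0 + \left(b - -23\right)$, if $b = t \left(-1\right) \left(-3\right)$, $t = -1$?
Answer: $20$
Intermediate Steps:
$b = -3$ ($b = \left(-1\right) \left(-1\right) \left(-3\right) = 1 \left(-3\right) = -3$)
$3 \cdot 9 \cdot 0 + \left(b - -23\right) = 3 \cdot 9 \cdot 0 - -20 = 27 \cdot 0 + \left(-3 + 23\right) = 0 + 20 = 20$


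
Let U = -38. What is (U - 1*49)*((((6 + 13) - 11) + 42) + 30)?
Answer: -6960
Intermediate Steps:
(U - 1*49)*((((6 + 13) - 11) + 42) + 30) = (-38 - 1*49)*((((6 + 13) - 11) + 42) + 30) = (-38 - 49)*(((19 - 11) + 42) + 30) = -87*((8 + 42) + 30) = -87*(50 + 30) = -87*80 = -6960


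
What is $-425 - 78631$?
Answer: $-79056$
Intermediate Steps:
$-425 - 78631 = -79056$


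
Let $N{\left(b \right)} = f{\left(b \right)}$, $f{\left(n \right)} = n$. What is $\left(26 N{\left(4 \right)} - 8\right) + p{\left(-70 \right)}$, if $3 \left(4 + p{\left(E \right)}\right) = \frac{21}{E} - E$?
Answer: $\frac{3457}{30} \approx 115.23$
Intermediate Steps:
$N{\left(b \right)} = b$
$p{\left(E \right)} = -4 + \frac{7}{E} - \frac{E}{3}$ ($p{\left(E \right)} = -4 + \frac{\frac{21}{E} - E}{3} = -4 + \frac{- E + \frac{21}{E}}{3} = -4 - \left(- \frac{7}{E} + \frac{E}{3}\right) = -4 + \frac{7}{E} - \frac{E}{3}$)
$\left(26 N{\left(4 \right)} - 8\right) + p{\left(-70 \right)} = \left(26 \cdot 4 - 8\right) - \left(- \frac{58}{3} + \frac{1}{10}\right) = \left(104 - 8\right) + \left(-4 + 7 \left(- \frac{1}{70}\right) + \frac{70}{3}\right) = 96 - - \frac{577}{30} = 96 + \frac{577}{30} = \frac{3457}{30}$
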